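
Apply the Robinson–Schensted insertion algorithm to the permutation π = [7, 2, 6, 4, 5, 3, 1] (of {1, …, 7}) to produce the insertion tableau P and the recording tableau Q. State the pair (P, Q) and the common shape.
P = [1, 3, 5] / [2] / [4] / [6] / [7];  Q = [1, 3, 5] / [2] / [4] / [6] / [7];  common shape = (3, 1, 1, 1, 1)

Row-insert the values π_1, π_2, … into P one at a time, bumping the leftmost entry strictly greater than the inserted value down to the next row. The recording tableau Q records, in position (i, j), the step at which that cell was added to P.
  Insert 7 (step 1): P = [7];  Q = [1]
  Insert 2 (step 2): P = [2] / [7];  Q = [1] / [2]
  Insert 6 (step 3): P = [2, 6] / [7];  Q = [1, 3] / [2]
  Insert 4 (step 4): P = [2, 4] / [6] / [7];  Q = [1, 3] / [2] / [4]
  Insert 5 (step 5): P = [2, 4, 5] / [6] / [7];  Q = [1, 3, 5] / [2] / [4]
  Insert 3 (step 6): P = [2, 3, 5] / [4] / [6] / [7];  Q = [1, 3, 5] / [2] / [4] / [6]
  Insert 1 (step 7): P = [1, 3, 5] / [2] / [4] / [6] / [7];  Q = [1, 3, 5] / [2] / [4] / [6] / [7]
Final shape: (3, 1, 1, 1, 1).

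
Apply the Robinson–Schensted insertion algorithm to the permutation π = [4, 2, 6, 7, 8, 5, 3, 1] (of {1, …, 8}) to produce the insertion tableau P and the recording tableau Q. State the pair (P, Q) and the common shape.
P = [1, 3, 7, 8] / [2, 5] / [4] / [6];  Q = [1, 3, 4, 5] / [2, 6] / [7] / [8];  common shape = (4, 2, 1, 1)

Row-insert the values π_1, π_2, … into P one at a time, bumping the leftmost entry strictly greater than the inserted value down to the next row. The recording tableau Q records, in position (i, j), the step at which that cell was added to P.
  Insert 4 (step 1): P = [4];  Q = [1]
  Insert 2 (step 2): P = [2] / [4];  Q = [1] / [2]
  Insert 6 (step 3): P = [2, 6] / [4];  Q = [1, 3] / [2]
  Insert 7 (step 4): P = [2, 6, 7] / [4];  Q = [1, 3, 4] / [2]
  Insert 8 (step 5): P = [2, 6, 7, 8] / [4];  Q = [1, 3, 4, 5] / [2]
  Insert 5 (step 6): P = [2, 5, 7, 8] / [4, 6];  Q = [1, 3, 4, 5] / [2, 6]
  Insert 3 (step 7): P = [2, 3, 7, 8] / [4, 5] / [6];  Q = [1, 3, 4, 5] / [2, 6] / [7]
  Insert 1 (step 8): P = [1, 3, 7, 8] / [2, 5] / [4] / [6];  Q = [1, 3, 4, 5] / [2, 6] / [7] / [8]
Final shape: (4, 2, 1, 1).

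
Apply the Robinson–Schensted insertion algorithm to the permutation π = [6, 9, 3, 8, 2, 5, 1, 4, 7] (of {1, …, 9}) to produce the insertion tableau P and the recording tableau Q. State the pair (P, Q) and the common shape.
P = [1, 4, 7] / [2, 5] / [3, 8] / [6, 9];  Q = [1, 2, 9] / [3, 4] / [5, 6] / [7, 8];  common shape = (3, 2, 2, 2)

Row-insert the values π_1, π_2, … into P one at a time, bumping the leftmost entry strictly greater than the inserted value down to the next row. The recording tableau Q records, in position (i, j), the step at which that cell was added to P.
  Insert 6 (step 1): P = [6];  Q = [1]
  Insert 9 (step 2): P = [6, 9];  Q = [1, 2]
  Insert 3 (step 3): P = [3, 9] / [6];  Q = [1, 2] / [3]
  Insert 8 (step 4): P = [3, 8] / [6, 9];  Q = [1, 2] / [3, 4]
  Insert 2 (step 5): P = [2, 8] / [3, 9] / [6];  Q = [1, 2] / [3, 4] / [5]
  Insert 5 (step 6): P = [2, 5] / [3, 8] / [6, 9];  Q = [1, 2] / [3, 4] / [5, 6]
  Insert 1 (step 7): P = [1, 5] / [2, 8] / [3, 9] / [6];  Q = [1, 2] / [3, 4] / [5, 6] / [7]
  Insert 4 (step 8): P = [1, 4] / [2, 5] / [3, 8] / [6, 9];  Q = [1, 2] / [3, 4] / [5, 6] / [7, 8]
  Insert 7 (step 9): P = [1, 4, 7] / [2, 5] / [3, 8] / [6, 9];  Q = [1, 2, 9] / [3, 4] / [5, 6] / [7, 8]
Final shape: (3, 2, 2, 2).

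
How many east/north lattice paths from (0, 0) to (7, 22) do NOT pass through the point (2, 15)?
Number of paths = 1453068

Total paths from (0, 0) to (7, 22): C(29, 7) = 1560780. Paths through (2, 15): (paths (0, 0) → (2, 15)) × (paths (2, 15) → (7, 22)) = C(17, 2) · C(12, 5) = 136 · 792 = 107712. Avoidance count = 1560780 − 107712 = 1453068.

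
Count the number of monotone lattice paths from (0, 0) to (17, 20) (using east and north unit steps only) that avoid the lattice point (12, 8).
Number of paths = 15125866350

Total paths from (0, 0) to (17, 20): C(37, 17) = 15905368710. Paths through (12, 8): (paths (0, 0) → (12, 8)) × (paths (12, 8) → (17, 20)) = C(20, 12) · C(17, 5) = 125970 · 6188 = 779502360. Avoidance count = 15905368710 − 779502360 = 15125866350.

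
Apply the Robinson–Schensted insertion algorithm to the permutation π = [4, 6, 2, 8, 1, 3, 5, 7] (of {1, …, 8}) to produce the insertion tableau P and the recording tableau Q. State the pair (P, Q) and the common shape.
P = [1, 3, 5, 7] / [2, 6, 8] / [4];  Q = [1, 2, 4, 8] / [3, 6, 7] / [5];  common shape = (4, 3, 1)

Row-insert the values π_1, π_2, … into P one at a time, bumping the leftmost entry strictly greater than the inserted value down to the next row. The recording tableau Q records, in position (i, j), the step at which that cell was added to P.
  Insert 4 (step 1): P = [4];  Q = [1]
  Insert 6 (step 2): P = [4, 6];  Q = [1, 2]
  Insert 2 (step 3): P = [2, 6] / [4];  Q = [1, 2] / [3]
  Insert 8 (step 4): P = [2, 6, 8] / [4];  Q = [1, 2, 4] / [3]
  Insert 1 (step 5): P = [1, 6, 8] / [2] / [4];  Q = [1, 2, 4] / [3] / [5]
  Insert 3 (step 6): P = [1, 3, 8] / [2, 6] / [4];  Q = [1, 2, 4] / [3, 6] / [5]
  Insert 5 (step 7): P = [1, 3, 5] / [2, 6, 8] / [4];  Q = [1, 2, 4] / [3, 6, 7] / [5]
  Insert 7 (step 8): P = [1, 3, 5, 7] / [2, 6, 8] / [4];  Q = [1, 2, 4, 8] / [3, 6, 7] / [5]
Final shape: (4, 3, 1).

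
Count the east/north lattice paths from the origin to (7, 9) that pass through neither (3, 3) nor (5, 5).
Number of paths = 5260

Inclusion–exclusion. Total paths: C(16, 7) = 11440. Through P₁: C(6, 3)·C(10, 4) = 4200. Through P₂: C(10, 5)·C(6, 2) = 3780. Since P₁ is strictly southwest of P₂, a monotone path through both must visit P₁ then P₂; paths through both = C(6, 3)·C(4, 2)·C(6, 2) = 1800. Avoid both = 11440 − 4200 − 3780 + 1800 = 5260.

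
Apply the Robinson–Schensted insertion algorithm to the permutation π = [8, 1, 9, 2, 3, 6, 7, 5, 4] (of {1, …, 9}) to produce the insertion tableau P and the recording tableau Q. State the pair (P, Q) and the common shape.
P = [1, 2, 3, 4, 7] / [5, 9] / [6] / [8];  Q = [1, 3, 5, 6, 7] / [2, 4] / [8] / [9];  common shape = (5, 2, 1, 1)

Row-insert the values π_1, π_2, … into P one at a time, bumping the leftmost entry strictly greater than the inserted value down to the next row. The recording tableau Q records, in position (i, j), the step at which that cell was added to P.
  Insert 8 (step 1): P = [8];  Q = [1]
  Insert 1 (step 2): P = [1] / [8];  Q = [1] / [2]
  Insert 9 (step 3): P = [1, 9] / [8];  Q = [1, 3] / [2]
  Insert 2 (step 4): P = [1, 2] / [8, 9];  Q = [1, 3] / [2, 4]
  Insert 3 (step 5): P = [1, 2, 3] / [8, 9];  Q = [1, 3, 5] / [2, 4]
  Insert 6 (step 6): P = [1, 2, 3, 6] / [8, 9];  Q = [1, 3, 5, 6] / [2, 4]
  Insert 7 (step 7): P = [1, 2, 3, 6, 7] / [8, 9];  Q = [1, 3, 5, 6, 7] / [2, 4]
  Insert 5 (step 8): P = [1, 2, 3, 5, 7] / [6, 9] / [8];  Q = [1, 3, 5, 6, 7] / [2, 4] / [8]
  Insert 4 (step 9): P = [1, 2, 3, 4, 7] / [5, 9] / [6] / [8];  Q = [1, 3, 5, 6, 7] / [2, 4] / [8] / [9]
Final shape: (5, 2, 1, 1).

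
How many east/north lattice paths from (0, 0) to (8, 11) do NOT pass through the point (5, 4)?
Number of paths = 60462

Total paths from (0, 0) to (8, 11): C(19, 8) = 75582. Paths through (5, 4): (paths (0, 0) → (5, 4)) × (paths (5, 4) → (8, 11)) = C(9, 5) · C(10, 3) = 126 · 120 = 15120. Avoidance count = 75582 − 15120 = 60462.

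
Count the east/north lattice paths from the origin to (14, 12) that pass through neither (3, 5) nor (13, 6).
Number of paths = 7689944

Inclusion–exclusion. Total paths: C(26, 14) = 9657700. Through P₁: C(8, 3)·C(18, 11) = 1782144. Through P₂: C(19, 13)·C(7, 1) = 189924. Since P₁ is strictly southwest of P₂, a monotone path through both must visit P₁ then P₂; paths through both = C(8, 3)·C(11, 10)·C(7, 1) = 4312. Avoid both = 9657700 − 1782144 − 189924 + 4312 = 7689944.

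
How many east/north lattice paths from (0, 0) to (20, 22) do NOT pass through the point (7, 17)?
Number of paths = 510826188348

Total paths from (0, 0) to (20, 22): C(42, 20) = 513791607420. Paths through (7, 17): (paths (0, 0) → (7, 17)) × (paths (7, 17) → (20, 22)) = C(24, 7) · C(18, 13) = 346104 · 8568 = 2965419072. Avoidance count = 513791607420 − 2965419072 = 510826188348.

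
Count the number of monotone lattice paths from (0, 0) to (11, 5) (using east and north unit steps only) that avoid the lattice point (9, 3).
Number of paths = 3048

Total paths from (0, 0) to (11, 5): C(16, 11) = 4368. Paths through (9, 3): (paths (0, 0) → (9, 3)) × (paths (9, 3) → (11, 5)) = C(12, 9) · C(4, 2) = 220 · 6 = 1320. Avoidance count = 4368 − 1320 = 3048.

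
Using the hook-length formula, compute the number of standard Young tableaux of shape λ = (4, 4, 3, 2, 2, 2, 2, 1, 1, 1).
# SYT of shape (4, 4, 3, 2, 2, 2, 2, 1, 1, 1) = 287260050

Hook-length formula: f^λ = n! / Π hook(c), product over all cells c of the Young diagram. For λ = (4, 4, 3, 2, 2, 2, 2, 1, 1, 1), n = 22 boxes. Hook lengths by row (left-to-right, top-to-bottom): [13, 9, 4, 2]; [12, 8, 3, 1]; [10, 6, 1]; [8, 4]; [7, 3]; [6, 2]; [5, 1]; [3]; [2]; [1]. Product of hooks = 3912833433600. So f^λ = 22! / 3912833433600 = 1124000727777607680000 / 3912833433600 = 287260050.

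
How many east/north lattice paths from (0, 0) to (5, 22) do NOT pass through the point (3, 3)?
Number of paths = 76530

Total paths from (0, 0) to (5, 22): C(27, 5) = 80730. Paths through (3, 3): (paths (0, 0) → (3, 3)) × (paths (3, 3) → (5, 22)) = C(6, 3) · C(21, 2) = 20 · 210 = 4200. Avoidance count = 80730 − 4200 = 76530.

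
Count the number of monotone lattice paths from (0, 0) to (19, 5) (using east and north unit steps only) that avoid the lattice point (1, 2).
Number of paths = 38514

Total paths from (0, 0) to (19, 5): C(24, 19) = 42504. Paths through (1, 2): (paths (0, 0) → (1, 2)) × (paths (1, 2) → (19, 5)) = C(3, 1) · C(21, 18) = 3 · 1330 = 3990. Avoidance count = 42504 − 3990 = 38514.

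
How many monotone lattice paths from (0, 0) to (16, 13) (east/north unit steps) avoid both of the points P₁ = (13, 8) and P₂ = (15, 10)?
Number of paths = 48277195

Inclusion–exclusion. Total paths: C(29, 16) = 67863915. Through P₁: C(21, 13)·C(8, 3) = 11395440. Through P₂: C(25, 15)·C(4, 1) = 13075040. Since P₁ is strictly southwest of P₂, a monotone path through both must visit P₁ then P₂; paths through both = C(21, 13)·C(4, 2)·C(4, 1) = 4883760. Avoid both = 67863915 − 11395440 − 13075040 + 4883760 = 48277195.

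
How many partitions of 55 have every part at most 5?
p(55, parts ≤ 5) = 5260

Use the recurrence p(n, m) = p(n, m−1) + p(n−m, m): either the largest part is < m (count p(n, m−1)) or the largest part is exactly m (remove one copy of m, count p(n−m, m)). With p(0, ·) = 1 this gives p(55, parts ≤ 5) = 5260. (By conjugating Young diagrams, this also counts partitions of 55 into at most 5 parts.)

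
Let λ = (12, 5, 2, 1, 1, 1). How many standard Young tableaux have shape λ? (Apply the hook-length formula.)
# SYT of shape (12, 5, 2, 1, 1, 1) = 125841408

Hook-length formula: f^λ = n! / Π hook(c), product over all cells c of the Young diagram. For λ = (12, 5, 2, 1, 1, 1), n = 22 boxes. Hook lengths by row (left-to-right, top-to-bottom): [17, 13, 11, 10, 9, 7, 6, 5, 4, 3, 2, 1]; [9, 5, 3, 2, 1]; [5, 1]; [3]; [2]; [1]. Product of hooks = 8931882960000. So f^λ = 22! / 8931882960000 = 1124000727777607680000 / 8931882960000 = 125841408.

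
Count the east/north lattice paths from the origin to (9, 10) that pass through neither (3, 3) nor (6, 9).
Number of paths = 44758

Inclusion–exclusion. Total paths: C(19, 9) = 92378. Through P₁: C(6, 3)·C(13, 6) = 34320. Through P₂: C(15, 6)·C(4, 3) = 20020. Since P₁ is strictly southwest of P₂, a monotone path through both must visit P₁ then P₂; paths through both = C(6, 3)·C(9, 3)·C(4, 3) = 6720. Avoid both = 92378 − 34320 − 20020 + 6720 = 44758.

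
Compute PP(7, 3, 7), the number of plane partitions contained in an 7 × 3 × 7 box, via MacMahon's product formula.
PP(7, 3, 7) = 877262100

Evaluate the triple product over i = 1..7, j = 1..3, k = 1..7. The factors are (2/1) · (3/2) · (4/3) · (5/4) · (6/5) · (7/6) · (8/7) · (3/2) · … (147 factors total). The numerators and denominators telescope so the product is an integer; carrying out the multiplication exactly gives PP(7, 3, 7) = 877262100.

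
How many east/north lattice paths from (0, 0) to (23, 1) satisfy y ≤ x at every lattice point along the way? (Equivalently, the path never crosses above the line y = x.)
Number of paths = 23

By the reflection principle (André's argument), the number of monotone paths to (23, 1) with n ≤ m that never go above y = x is C(24, 23) − C(24, 24) = 24 − 1 = 23.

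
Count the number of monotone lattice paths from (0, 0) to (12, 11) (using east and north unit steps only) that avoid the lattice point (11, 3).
Number of paths = 1348802

Total paths from (0, 0) to (12, 11): C(23, 12) = 1352078. Paths through (11, 3): (paths (0, 0) → (11, 3)) × (paths (11, 3) → (12, 11)) = C(14, 11) · C(9, 1) = 364 · 9 = 3276. Avoidance count = 1352078 − 3276 = 1348802.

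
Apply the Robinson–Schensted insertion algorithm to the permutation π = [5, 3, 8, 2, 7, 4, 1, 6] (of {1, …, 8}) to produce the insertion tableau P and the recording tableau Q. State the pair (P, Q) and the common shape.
P = [1, 4, 6] / [2, 7] / [3, 8] / [5];  Q = [1, 3, 8] / [2, 5] / [4, 6] / [7];  common shape = (3, 2, 2, 1)

Row-insert the values π_1, π_2, … into P one at a time, bumping the leftmost entry strictly greater than the inserted value down to the next row. The recording tableau Q records, in position (i, j), the step at which that cell was added to P.
  Insert 5 (step 1): P = [5];  Q = [1]
  Insert 3 (step 2): P = [3] / [5];  Q = [1] / [2]
  Insert 8 (step 3): P = [3, 8] / [5];  Q = [1, 3] / [2]
  Insert 2 (step 4): P = [2, 8] / [3] / [5];  Q = [1, 3] / [2] / [4]
  Insert 7 (step 5): P = [2, 7] / [3, 8] / [5];  Q = [1, 3] / [2, 5] / [4]
  Insert 4 (step 6): P = [2, 4] / [3, 7] / [5, 8];  Q = [1, 3] / [2, 5] / [4, 6]
  Insert 1 (step 7): P = [1, 4] / [2, 7] / [3, 8] / [5];  Q = [1, 3] / [2, 5] / [4, 6] / [7]
  Insert 6 (step 8): P = [1, 4, 6] / [2, 7] / [3, 8] / [5];  Q = [1, 3, 8] / [2, 5] / [4, 6] / [7]
Final shape: (3, 2, 2, 1).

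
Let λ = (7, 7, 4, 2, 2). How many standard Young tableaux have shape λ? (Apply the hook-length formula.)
# SYT of shape (7, 7, 4, 2, 2) = 869092224

Hook-length formula: f^λ = n! / Π hook(c), product over all cells c of the Young diagram. For λ = (7, 7, 4, 2, 2), n = 22 boxes. Hook lengths by row (left-to-right, top-to-bottom): [11, 10, 7, 6, 4, 3, 2]; [10, 9, 6, 5, 3, 2, 1]; [6, 5, 2, 1]; [3, 2]; [2, 1]. Product of hooks = 1293304320000. So f^λ = 22! / 1293304320000 = 1124000727777607680000 / 1293304320000 = 869092224.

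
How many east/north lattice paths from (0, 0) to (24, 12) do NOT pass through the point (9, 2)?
Number of paths = 1071895900

Total paths from (0, 0) to (24, 12): C(36, 24) = 1251677700. Paths through (9, 2): (paths (0, 0) → (9, 2)) × (paths (9, 2) → (24, 12)) = C(11, 9) · C(25, 15) = 55 · 3268760 = 179781800. Avoidance count = 1251677700 − 179781800 = 1071895900.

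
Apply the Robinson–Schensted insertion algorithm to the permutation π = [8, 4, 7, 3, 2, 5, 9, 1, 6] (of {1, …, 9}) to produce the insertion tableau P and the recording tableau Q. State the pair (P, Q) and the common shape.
P = [1, 5, 6] / [2, 7, 9] / [3] / [4] / [8];  Q = [1, 3, 7] / [2, 6, 9] / [4] / [5] / [8];  common shape = (3, 3, 1, 1, 1)

Row-insert the values π_1, π_2, … into P one at a time, bumping the leftmost entry strictly greater than the inserted value down to the next row. The recording tableau Q records, in position (i, j), the step at which that cell was added to P.
  Insert 8 (step 1): P = [8];  Q = [1]
  Insert 4 (step 2): P = [4] / [8];  Q = [1] / [2]
  Insert 7 (step 3): P = [4, 7] / [8];  Q = [1, 3] / [2]
  Insert 3 (step 4): P = [3, 7] / [4] / [8];  Q = [1, 3] / [2] / [4]
  Insert 2 (step 5): P = [2, 7] / [3] / [4] / [8];  Q = [1, 3] / [2] / [4] / [5]
  Insert 5 (step 6): P = [2, 5] / [3, 7] / [4] / [8];  Q = [1, 3] / [2, 6] / [4] / [5]
  Insert 9 (step 7): P = [2, 5, 9] / [3, 7] / [4] / [8];  Q = [1, 3, 7] / [2, 6] / [4] / [5]
  Insert 1 (step 8): P = [1, 5, 9] / [2, 7] / [3] / [4] / [8];  Q = [1, 3, 7] / [2, 6] / [4] / [5] / [8]
  Insert 6 (step 9): P = [1, 5, 6] / [2, 7, 9] / [3] / [4] / [8];  Q = [1, 3, 7] / [2, 6, 9] / [4] / [5] / [8]
Final shape: (3, 3, 1, 1, 1).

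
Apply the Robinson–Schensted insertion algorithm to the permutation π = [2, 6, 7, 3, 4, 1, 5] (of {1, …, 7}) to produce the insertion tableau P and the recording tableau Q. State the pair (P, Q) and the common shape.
P = [1, 3, 4, 5] / [2, 7] / [6];  Q = [1, 2, 3, 7] / [4, 5] / [6];  common shape = (4, 2, 1)

Row-insert the values π_1, π_2, … into P one at a time, bumping the leftmost entry strictly greater than the inserted value down to the next row. The recording tableau Q records, in position (i, j), the step at which that cell was added to P.
  Insert 2 (step 1): P = [2];  Q = [1]
  Insert 6 (step 2): P = [2, 6];  Q = [1, 2]
  Insert 7 (step 3): P = [2, 6, 7];  Q = [1, 2, 3]
  Insert 3 (step 4): P = [2, 3, 7] / [6];  Q = [1, 2, 3] / [4]
  Insert 4 (step 5): P = [2, 3, 4] / [6, 7];  Q = [1, 2, 3] / [4, 5]
  Insert 1 (step 6): P = [1, 3, 4] / [2, 7] / [6];  Q = [1, 2, 3] / [4, 5] / [6]
  Insert 5 (step 7): P = [1, 3, 4, 5] / [2, 7] / [6];  Q = [1, 2, 3, 7] / [4, 5] / [6]
Final shape: (4, 2, 1).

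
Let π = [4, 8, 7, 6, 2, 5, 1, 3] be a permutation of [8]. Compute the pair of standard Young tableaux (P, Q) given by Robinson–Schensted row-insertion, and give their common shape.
P = [1, 3] / [2, 5] / [4, 6] / [7] / [8];  Q = [1, 2] / [3, 6] / [4, 8] / [5] / [7];  common shape = (2, 2, 2, 1, 1)

Row-insert the values π_1, π_2, … into P one at a time, bumping the leftmost entry strictly greater than the inserted value down to the next row. The recording tableau Q records, in position (i, j), the step at which that cell was added to P.
  Insert 4 (step 1): P = [4];  Q = [1]
  Insert 8 (step 2): P = [4, 8];  Q = [1, 2]
  Insert 7 (step 3): P = [4, 7] / [8];  Q = [1, 2] / [3]
  Insert 6 (step 4): P = [4, 6] / [7] / [8];  Q = [1, 2] / [3] / [4]
  Insert 2 (step 5): P = [2, 6] / [4] / [7] / [8];  Q = [1, 2] / [3] / [4] / [5]
  Insert 5 (step 6): P = [2, 5] / [4, 6] / [7] / [8];  Q = [1, 2] / [3, 6] / [4] / [5]
  Insert 1 (step 7): P = [1, 5] / [2, 6] / [4] / [7] / [8];  Q = [1, 2] / [3, 6] / [4] / [5] / [7]
  Insert 3 (step 8): P = [1, 3] / [2, 5] / [4, 6] / [7] / [8];  Q = [1, 2] / [3, 6] / [4, 8] / [5] / [7]
Final shape: (2, 2, 2, 1, 1).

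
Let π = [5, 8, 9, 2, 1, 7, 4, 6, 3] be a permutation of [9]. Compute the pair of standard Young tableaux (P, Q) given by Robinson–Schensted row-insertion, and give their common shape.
P = [1, 3, 6] / [2, 4, 9] / [5, 7] / [8];  Q = [1, 2, 3] / [4, 6, 8] / [5, 7] / [9];  common shape = (3, 3, 2, 1)

Row-insert the values π_1, π_2, … into P one at a time, bumping the leftmost entry strictly greater than the inserted value down to the next row. The recording tableau Q records, in position (i, j), the step at which that cell was added to P.
  Insert 5 (step 1): P = [5];  Q = [1]
  Insert 8 (step 2): P = [5, 8];  Q = [1, 2]
  Insert 9 (step 3): P = [5, 8, 9];  Q = [1, 2, 3]
  Insert 2 (step 4): P = [2, 8, 9] / [5];  Q = [1, 2, 3] / [4]
  Insert 1 (step 5): P = [1, 8, 9] / [2] / [5];  Q = [1, 2, 3] / [4] / [5]
  Insert 7 (step 6): P = [1, 7, 9] / [2, 8] / [5];  Q = [1, 2, 3] / [4, 6] / [5]
  Insert 4 (step 7): P = [1, 4, 9] / [2, 7] / [5, 8];  Q = [1, 2, 3] / [4, 6] / [5, 7]
  Insert 6 (step 8): P = [1, 4, 6] / [2, 7, 9] / [5, 8];  Q = [1, 2, 3] / [4, 6, 8] / [5, 7]
  Insert 3 (step 9): P = [1, 3, 6] / [2, 4, 9] / [5, 7] / [8];  Q = [1, 2, 3] / [4, 6, 8] / [5, 7] / [9]
Final shape: (3, 3, 2, 1).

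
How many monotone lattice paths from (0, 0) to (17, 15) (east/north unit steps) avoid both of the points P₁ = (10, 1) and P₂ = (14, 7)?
Number of paths = 545638590

Inclusion–exclusion. Total paths: C(32, 17) = 565722720. Through P₁: C(11, 10)·C(21, 7) = 1279080. Through P₂: C(21, 14)·C(11, 3) = 19186200. Since P₁ is strictly southwest of P₂, a monotone path through both must visit P₁ then P₂; paths through both = C(11, 10)·C(10, 4)·C(11, 3) = 381150. Avoid both = 565722720 − 1279080 − 19186200 + 381150 = 545638590.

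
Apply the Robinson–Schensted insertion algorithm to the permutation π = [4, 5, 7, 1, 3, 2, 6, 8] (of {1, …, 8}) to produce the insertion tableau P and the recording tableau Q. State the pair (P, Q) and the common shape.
P = [1, 2, 6, 8] / [3, 5, 7] / [4];  Q = [1, 2, 3, 8] / [4, 5, 7] / [6];  common shape = (4, 3, 1)

Row-insert the values π_1, π_2, … into P one at a time, bumping the leftmost entry strictly greater than the inserted value down to the next row. The recording tableau Q records, in position (i, j), the step at which that cell was added to P.
  Insert 4 (step 1): P = [4];  Q = [1]
  Insert 5 (step 2): P = [4, 5];  Q = [1, 2]
  Insert 7 (step 3): P = [4, 5, 7];  Q = [1, 2, 3]
  Insert 1 (step 4): P = [1, 5, 7] / [4];  Q = [1, 2, 3] / [4]
  Insert 3 (step 5): P = [1, 3, 7] / [4, 5];  Q = [1, 2, 3] / [4, 5]
  Insert 2 (step 6): P = [1, 2, 7] / [3, 5] / [4];  Q = [1, 2, 3] / [4, 5] / [6]
  Insert 6 (step 7): P = [1, 2, 6] / [3, 5, 7] / [4];  Q = [1, 2, 3] / [4, 5, 7] / [6]
  Insert 8 (step 8): P = [1, 2, 6, 8] / [3, 5, 7] / [4];  Q = [1, 2, 3, 8] / [4, 5, 7] / [6]
Final shape: (4, 3, 1).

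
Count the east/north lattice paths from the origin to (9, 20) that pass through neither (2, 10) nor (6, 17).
Number of paths = 7148097

Inclusion–exclusion. Total paths: C(29, 9) = 10015005. Through P₁: C(12, 2)·C(17, 7) = 1283568. Through P₂: C(23, 6)·C(6, 3) = 2018940. Since P₁ is strictly southwest of P₂, a monotone path through both must visit P₁ then P₂; paths through both = C(12, 2)·C(11, 4)·C(6, 3) = 435600. Avoid both = 10015005 − 1283568 − 2018940 + 435600 = 7148097.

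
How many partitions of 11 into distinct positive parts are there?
q(11) = 12

List partitions of 11 into distinct parts: 11, 10+1, 9+2, 8+3, 8+2+1, 7+4, 7+3+1, 6+5, 6+4+1, 6+3+2, 5+4+2, 5+3+2+1. There are q(11) = 12. (Euler: this equals the number of odd-part partitions of 11.)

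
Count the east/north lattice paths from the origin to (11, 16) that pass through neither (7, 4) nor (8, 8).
Number of paths = 10585995

Inclusion–exclusion. Total paths: C(27, 11) = 13037895. Through P₁: C(11, 7)·C(16, 4) = 600600. Through P₂: C(16, 8)·C(11, 3) = 2123550. Since P₁ is strictly southwest of P₂, a monotone path through both must visit P₁ then P₂; paths through both = C(11, 7)·C(5, 1)·C(11, 3) = 272250. Avoid both = 13037895 − 600600 − 2123550 + 272250 = 10585995.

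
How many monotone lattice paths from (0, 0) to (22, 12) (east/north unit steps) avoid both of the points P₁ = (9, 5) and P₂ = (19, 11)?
Number of paths = 238777864

Inclusion–exclusion. Total paths: C(34, 22) = 548354040. Through P₁: C(14, 9)·C(20, 13) = 155195040. Through P₂: C(30, 19)·C(4, 3) = 218509200. Since P₁ is strictly southwest of P₂, a monotone path through both must visit P₁ then P₂; paths through both = C(14, 9)·C(16, 10)·C(4, 3) = 64128064. Avoid both = 548354040 − 155195040 − 218509200 + 64128064 = 238777864.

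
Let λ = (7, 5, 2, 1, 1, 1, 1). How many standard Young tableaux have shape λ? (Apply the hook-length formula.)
# SYT of shape (7, 5, 2, 1, 1, 1, 1) = 5937624

Hook-length formula: f^λ = n! / Π hook(c), product over all cells c of the Young diagram. For λ = (7, 5, 2, 1, 1, 1, 1), n = 18 boxes. Hook lengths by row (left-to-right, top-to-bottom): [13, 8, 6, 5, 4, 2, 1]; [10, 5, 3, 2, 1]; [6, 1]; [4]; [3]; [2]; [1]. Product of hooks = 1078272000. So f^λ = 18! / 1078272000 = 6402373705728000 / 1078272000 = 5937624.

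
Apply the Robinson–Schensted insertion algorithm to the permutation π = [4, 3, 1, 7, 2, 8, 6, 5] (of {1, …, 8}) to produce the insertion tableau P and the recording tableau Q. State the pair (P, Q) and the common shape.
P = [1, 2, 5] / [3, 6, 8] / [4, 7];  Q = [1, 4, 6] / [2, 5, 7] / [3, 8];  common shape = (3, 3, 2)

Row-insert the values π_1, π_2, … into P one at a time, bumping the leftmost entry strictly greater than the inserted value down to the next row. The recording tableau Q records, in position (i, j), the step at which that cell was added to P.
  Insert 4 (step 1): P = [4];  Q = [1]
  Insert 3 (step 2): P = [3] / [4];  Q = [1] / [2]
  Insert 1 (step 3): P = [1] / [3] / [4];  Q = [1] / [2] / [3]
  Insert 7 (step 4): P = [1, 7] / [3] / [4];  Q = [1, 4] / [2] / [3]
  Insert 2 (step 5): P = [1, 2] / [3, 7] / [4];  Q = [1, 4] / [2, 5] / [3]
  Insert 8 (step 6): P = [1, 2, 8] / [3, 7] / [4];  Q = [1, 4, 6] / [2, 5] / [3]
  Insert 6 (step 7): P = [1, 2, 6] / [3, 7, 8] / [4];  Q = [1, 4, 6] / [2, 5, 7] / [3]
  Insert 5 (step 8): P = [1, 2, 5] / [3, 6, 8] / [4, 7];  Q = [1, 4, 6] / [2, 5, 7] / [3, 8]
Final shape: (3, 3, 2).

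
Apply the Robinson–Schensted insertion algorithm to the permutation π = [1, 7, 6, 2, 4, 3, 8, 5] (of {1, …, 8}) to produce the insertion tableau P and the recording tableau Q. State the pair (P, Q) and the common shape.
P = [1, 2, 3, 5] / [4, 8] / [6] / [7];  Q = [1, 2, 5, 7] / [3, 8] / [4] / [6];  common shape = (4, 2, 1, 1)

Row-insert the values π_1, π_2, … into P one at a time, bumping the leftmost entry strictly greater than the inserted value down to the next row. The recording tableau Q records, in position (i, j), the step at which that cell was added to P.
  Insert 1 (step 1): P = [1];  Q = [1]
  Insert 7 (step 2): P = [1, 7];  Q = [1, 2]
  Insert 6 (step 3): P = [1, 6] / [7];  Q = [1, 2] / [3]
  Insert 2 (step 4): P = [1, 2] / [6] / [7];  Q = [1, 2] / [3] / [4]
  Insert 4 (step 5): P = [1, 2, 4] / [6] / [7];  Q = [1, 2, 5] / [3] / [4]
  Insert 3 (step 6): P = [1, 2, 3] / [4] / [6] / [7];  Q = [1, 2, 5] / [3] / [4] / [6]
  Insert 8 (step 7): P = [1, 2, 3, 8] / [4] / [6] / [7];  Q = [1, 2, 5, 7] / [3] / [4] / [6]
  Insert 5 (step 8): P = [1, 2, 3, 5] / [4, 8] / [6] / [7];  Q = [1, 2, 5, 7] / [3, 8] / [4] / [6]
Final shape: (4, 2, 1, 1).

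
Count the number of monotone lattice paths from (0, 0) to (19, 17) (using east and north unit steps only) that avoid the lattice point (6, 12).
Number of paths = 8438440248

Total paths from (0, 0) to (19, 17): C(36, 19) = 8597496600. Paths through (6, 12): (paths (0, 0) → (6, 12)) × (paths (6, 12) → (19, 17)) = C(18, 6) · C(18, 13) = 18564 · 8568 = 159056352. Avoidance count = 8597496600 − 159056352 = 8438440248.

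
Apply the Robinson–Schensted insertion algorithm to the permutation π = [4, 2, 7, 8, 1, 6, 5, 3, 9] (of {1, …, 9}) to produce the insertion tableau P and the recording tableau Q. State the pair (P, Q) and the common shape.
P = [1, 3, 8, 9] / [2, 5] / [4, 6] / [7];  Q = [1, 3, 4, 9] / [2, 6] / [5, 7] / [8];  common shape = (4, 2, 2, 1)

Row-insert the values π_1, π_2, … into P one at a time, bumping the leftmost entry strictly greater than the inserted value down to the next row. The recording tableau Q records, in position (i, j), the step at which that cell was added to P.
  Insert 4 (step 1): P = [4];  Q = [1]
  Insert 2 (step 2): P = [2] / [4];  Q = [1] / [2]
  Insert 7 (step 3): P = [2, 7] / [4];  Q = [1, 3] / [2]
  Insert 8 (step 4): P = [2, 7, 8] / [4];  Q = [1, 3, 4] / [2]
  Insert 1 (step 5): P = [1, 7, 8] / [2] / [4];  Q = [1, 3, 4] / [2] / [5]
  Insert 6 (step 6): P = [1, 6, 8] / [2, 7] / [4];  Q = [1, 3, 4] / [2, 6] / [5]
  Insert 5 (step 7): P = [1, 5, 8] / [2, 6] / [4, 7];  Q = [1, 3, 4] / [2, 6] / [5, 7]
  Insert 3 (step 8): P = [1, 3, 8] / [2, 5] / [4, 6] / [7];  Q = [1, 3, 4] / [2, 6] / [5, 7] / [8]
  Insert 9 (step 9): P = [1, 3, 8, 9] / [2, 5] / [4, 6] / [7];  Q = [1, 3, 4, 9] / [2, 6] / [5, 7] / [8]
Final shape: (4, 2, 2, 1).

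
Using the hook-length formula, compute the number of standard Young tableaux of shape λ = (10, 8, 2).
# SYT of shape (10, 8, 2) = 1469650

Hook-length formula: f^λ = n! / Π hook(c), product over all cells c of the Young diagram. For λ = (10, 8, 2), n = 20 boxes. Hook lengths by row (left-to-right, top-to-bottom): [12, 11, 9, 8, 7, 6, 5, 4, 2, 1]; [9, 8, 6, 5, 4, 3, 2, 1]; [2, 1]. Product of hooks = 1655429529600. So f^λ = 20! / 1655429529600 = 2432902008176640000 / 1655429529600 = 1469650.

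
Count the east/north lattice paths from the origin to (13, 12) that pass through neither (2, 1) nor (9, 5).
Number of paths = 2750044

Inclusion–exclusion. Total paths: C(25, 13) = 5200300. Through P₁: C(3, 2)·C(22, 11) = 2116296. Through P₂: C(14, 9)·C(11, 4) = 660660. Since P₁ is strictly southwest of P₂, a monotone path through both must visit P₁ then P₂; paths through both = C(3, 2)·C(11, 7)·C(11, 4) = 326700. Avoid both = 5200300 − 2116296 − 660660 + 326700 = 2750044.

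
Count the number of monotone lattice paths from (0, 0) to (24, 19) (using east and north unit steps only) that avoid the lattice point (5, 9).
Number of paths = 760372351830

Total paths from (0, 0) to (24, 19): C(43, 24) = 800472431850. Paths through (5, 9): (paths (0, 0) → (5, 9)) × (paths (5, 9) → (24, 19)) = C(14, 5) · C(29, 19) = 2002 · 20030010 = 40100080020. Avoidance count = 800472431850 − 40100080020 = 760372351830.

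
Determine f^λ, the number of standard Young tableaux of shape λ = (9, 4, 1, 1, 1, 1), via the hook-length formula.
# SYT of shape (9, 4, 1, 1, 1, 1) = 364650

Hook-length formula: f^λ = n! / Π hook(c), product over all cells c of the Young diagram. For λ = (9, 4, 1, 1, 1, 1), n = 17 boxes. Hook lengths by row (left-to-right, top-to-bottom): [14, 9, 8, 7, 5, 4, 3, 2, 1]; [8, 3, 2, 1]; [4]; [3]; [2]; [1]. Product of hooks = 975421440. So f^λ = 17! / 975421440 = 355687428096000 / 975421440 = 364650.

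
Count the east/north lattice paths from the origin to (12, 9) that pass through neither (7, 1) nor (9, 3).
Number of paths = 269186

Inclusion–exclusion. Total paths: C(21, 12) = 293930. Through P₁: C(8, 7)·C(13, 5) = 10296. Through P₂: C(12, 9)·C(9, 3) = 18480. Since P₁ is strictly southwest of P₂, a monotone path through both must visit P₁ then P₂; paths through both = C(8, 7)·C(4, 2)·C(9, 3) = 4032. Avoid both = 293930 − 10296 − 18480 + 4032 = 269186.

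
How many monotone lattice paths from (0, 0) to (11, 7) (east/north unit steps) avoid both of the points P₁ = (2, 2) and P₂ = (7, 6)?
Number of paths = 15012

Inclusion–exclusion. Total paths: C(18, 11) = 31824. Through P₁: C(4, 2)·C(14, 9) = 12012. Through P₂: C(13, 7)·C(5, 4) = 8580. Since P₁ is strictly southwest of P₂, a monotone path through both must visit P₁ then P₂; paths through both = C(4, 2)·C(9, 5)·C(5, 4) = 3780. Avoid both = 31824 − 12012 − 8580 + 3780 = 15012.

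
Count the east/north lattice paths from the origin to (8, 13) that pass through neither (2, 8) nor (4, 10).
Number of paths = 157115

Inclusion–exclusion. Total paths: C(21, 8) = 203490. Through P₁: C(10, 2)·C(11, 6) = 20790. Through P₂: C(14, 4)·C(7, 4) = 35035. Since P₁ is strictly southwest of P₂, a monotone path through both must visit P₁ then P₂; paths through both = C(10, 2)·C(4, 2)·C(7, 4) = 9450. Avoid both = 203490 − 20790 − 35035 + 9450 = 157115.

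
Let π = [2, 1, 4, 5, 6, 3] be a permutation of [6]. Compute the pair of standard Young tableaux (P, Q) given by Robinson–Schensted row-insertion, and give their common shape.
P = [1, 3, 5, 6] / [2, 4];  Q = [1, 3, 4, 5] / [2, 6];  common shape = (4, 2)

Row-insert the values π_1, π_2, … into P one at a time, bumping the leftmost entry strictly greater than the inserted value down to the next row. The recording tableau Q records, in position (i, j), the step at which that cell was added to P.
  Insert 2 (step 1): P = [2];  Q = [1]
  Insert 1 (step 2): P = [1] / [2];  Q = [1] / [2]
  Insert 4 (step 3): P = [1, 4] / [2];  Q = [1, 3] / [2]
  Insert 5 (step 4): P = [1, 4, 5] / [2];  Q = [1, 3, 4] / [2]
  Insert 6 (step 5): P = [1, 4, 5, 6] / [2];  Q = [1, 3, 4, 5] / [2]
  Insert 3 (step 6): P = [1, 3, 5, 6] / [2, 4];  Q = [1, 3, 4, 5] / [2, 6]
Final shape: (4, 2).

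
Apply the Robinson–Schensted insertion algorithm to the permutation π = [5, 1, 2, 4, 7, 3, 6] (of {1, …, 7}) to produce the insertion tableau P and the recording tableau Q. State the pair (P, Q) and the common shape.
P = [1, 2, 3, 6] / [4, 7] / [5];  Q = [1, 3, 4, 5] / [2, 7] / [6];  common shape = (4, 2, 1)

Row-insert the values π_1, π_2, … into P one at a time, bumping the leftmost entry strictly greater than the inserted value down to the next row. The recording tableau Q records, in position (i, j), the step at which that cell was added to P.
  Insert 5 (step 1): P = [5];  Q = [1]
  Insert 1 (step 2): P = [1] / [5];  Q = [1] / [2]
  Insert 2 (step 3): P = [1, 2] / [5];  Q = [1, 3] / [2]
  Insert 4 (step 4): P = [1, 2, 4] / [5];  Q = [1, 3, 4] / [2]
  Insert 7 (step 5): P = [1, 2, 4, 7] / [5];  Q = [1, 3, 4, 5] / [2]
  Insert 3 (step 6): P = [1, 2, 3, 7] / [4] / [5];  Q = [1, 3, 4, 5] / [2] / [6]
  Insert 6 (step 7): P = [1, 2, 3, 6] / [4, 7] / [5];  Q = [1, 3, 4, 5] / [2, 7] / [6]
Final shape: (4, 2, 1).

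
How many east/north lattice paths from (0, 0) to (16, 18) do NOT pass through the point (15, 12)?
Number of paths = 2082274410

Total paths from (0, 0) to (16, 18): C(34, 16) = 2203961430. Paths through (15, 12): (paths (0, 0) → (15, 12)) × (paths (15, 12) → (16, 18)) = C(27, 15) · C(7, 1) = 17383860 · 7 = 121687020. Avoidance count = 2203961430 − 121687020 = 2082274410.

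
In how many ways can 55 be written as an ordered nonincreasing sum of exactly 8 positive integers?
p(55, 8 parts) = 22122

Partitions of n into exactly k parts are in bijection with partitions of n − k into at most k parts (subtract 1 from each part). So p(55, exactly 8) = p(47, parts ≤ 8). Computing via the recurrence p(m, j) = p(m, j−1) + p(m−j, j) gives 22122.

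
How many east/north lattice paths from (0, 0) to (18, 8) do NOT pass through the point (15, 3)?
Number of paths = 1516579

Total paths from (0, 0) to (18, 8): C(26, 18) = 1562275. Paths through (15, 3): (paths (0, 0) → (15, 3)) × (paths (15, 3) → (18, 8)) = C(18, 15) · C(8, 3) = 816 · 56 = 45696. Avoidance count = 1562275 − 45696 = 1516579.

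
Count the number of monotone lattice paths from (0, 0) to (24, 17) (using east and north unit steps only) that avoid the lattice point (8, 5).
Number of paths = 112431681765

Total paths from (0, 0) to (24, 17): C(41, 24) = 151584480450. Paths through (8, 5): (paths (0, 0) → (8, 5)) × (paths (8, 5) → (24, 17)) = C(13, 8) · C(28, 16) = 1287 · 30421755 = 39152798685. Avoidance count = 151584480450 − 39152798685 = 112431681765.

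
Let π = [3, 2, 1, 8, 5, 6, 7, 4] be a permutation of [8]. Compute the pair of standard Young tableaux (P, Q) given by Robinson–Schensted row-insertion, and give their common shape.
P = [1, 4, 6, 7] / [2, 5] / [3, 8];  Q = [1, 4, 6, 7] / [2, 5] / [3, 8];  common shape = (4, 2, 2)

Row-insert the values π_1, π_2, … into P one at a time, bumping the leftmost entry strictly greater than the inserted value down to the next row. The recording tableau Q records, in position (i, j), the step at which that cell was added to P.
  Insert 3 (step 1): P = [3];  Q = [1]
  Insert 2 (step 2): P = [2] / [3];  Q = [1] / [2]
  Insert 1 (step 3): P = [1] / [2] / [3];  Q = [1] / [2] / [3]
  Insert 8 (step 4): P = [1, 8] / [2] / [3];  Q = [1, 4] / [2] / [3]
  Insert 5 (step 5): P = [1, 5] / [2, 8] / [3];  Q = [1, 4] / [2, 5] / [3]
  Insert 6 (step 6): P = [1, 5, 6] / [2, 8] / [3];  Q = [1, 4, 6] / [2, 5] / [3]
  Insert 7 (step 7): P = [1, 5, 6, 7] / [2, 8] / [3];  Q = [1, 4, 6, 7] / [2, 5] / [3]
  Insert 4 (step 8): P = [1, 4, 6, 7] / [2, 5] / [3, 8];  Q = [1, 4, 6, 7] / [2, 5] / [3, 8]
Final shape: (4, 2, 2).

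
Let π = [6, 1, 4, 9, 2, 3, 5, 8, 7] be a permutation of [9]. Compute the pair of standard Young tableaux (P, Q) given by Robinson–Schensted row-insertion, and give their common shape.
P = [1, 2, 3, 5, 7] / [4, 8] / [6, 9];  Q = [1, 3, 4, 7, 8] / [2, 6] / [5, 9];  common shape = (5, 2, 2)

Row-insert the values π_1, π_2, … into P one at a time, bumping the leftmost entry strictly greater than the inserted value down to the next row. The recording tableau Q records, in position (i, j), the step at which that cell was added to P.
  Insert 6 (step 1): P = [6];  Q = [1]
  Insert 1 (step 2): P = [1] / [6];  Q = [1] / [2]
  Insert 4 (step 3): P = [1, 4] / [6];  Q = [1, 3] / [2]
  Insert 9 (step 4): P = [1, 4, 9] / [6];  Q = [1, 3, 4] / [2]
  Insert 2 (step 5): P = [1, 2, 9] / [4] / [6];  Q = [1, 3, 4] / [2] / [5]
  Insert 3 (step 6): P = [1, 2, 3] / [4, 9] / [6];  Q = [1, 3, 4] / [2, 6] / [5]
  Insert 5 (step 7): P = [1, 2, 3, 5] / [4, 9] / [6];  Q = [1, 3, 4, 7] / [2, 6] / [5]
  Insert 8 (step 8): P = [1, 2, 3, 5, 8] / [4, 9] / [6];  Q = [1, 3, 4, 7, 8] / [2, 6] / [5]
  Insert 7 (step 9): P = [1, 2, 3, 5, 7] / [4, 8] / [6, 9];  Q = [1, 3, 4, 7, 8] / [2, 6] / [5, 9]
Final shape: (5, 2, 2).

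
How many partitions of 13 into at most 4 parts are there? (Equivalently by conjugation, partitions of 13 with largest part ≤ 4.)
p(13, parts ≤ 4) = 39

Partitions of 13 with all parts ≤ 4: 4+4+4+1, 4+4+3+2, 4+4+3+1+1, 4+4+2+2+1, 4+4+2+1+1+1, 4+4+1+1+1+1+1, 4+3+3+3, 4+3+3+2+1, 4+3+3+1+1+1, 4+3+2+2+2, 4+3+2+2+1+1, 4+3+2+1+1+1+1, 4+3+1+1+1+1+1+1, 4+2+2+2+2+1, 4+2+2+2+1+1+1, 4+2+2+1+1+1+1+1, 4+2+1+1+1+1+1+1+1, 4+1+1+1+1+1+1+1+1+1, 3+3+3+3+1, 3+3+3+2+2, 3+3+3+2+1+1, 3+3+3+1+1+1+1, 3+3+2+2+2+1, 3+3+2+2+1+1+1, 3+3+2+1+1+1+1+1, 3+3+1+1+1+1+1+1+1, 3+2+2+2+2+2, 3+2+2+2+2+1+1, 3+2+2+2+1+1+1+1, 3+2+2+1+1+1+1+1+1, … (39 total). Count = 39.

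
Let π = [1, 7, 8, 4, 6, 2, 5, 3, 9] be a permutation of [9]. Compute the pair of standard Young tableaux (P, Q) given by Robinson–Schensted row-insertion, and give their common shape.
P = [1, 2, 3, 9] / [4, 5] / [6, 8] / [7];  Q = [1, 2, 3, 9] / [4, 5] / [6, 7] / [8];  common shape = (4, 2, 2, 1)

Row-insert the values π_1, π_2, … into P one at a time, bumping the leftmost entry strictly greater than the inserted value down to the next row. The recording tableau Q records, in position (i, j), the step at which that cell was added to P.
  Insert 1 (step 1): P = [1];  Q = [1]
  Insert 7 (step 2): P = [1, 7];  Q = [1, 2]
  Insert 8 (step 3): P = [1, 7, 8];  Q = [1, 2, 3]
  Insert 4 (step 4): P = [1, 4, 8] / [7];  Q = [1, 2, 3] / [4]
  Insert 6 (step 5): P = [1, 4, 6] / [7, 8];  Q = [1, 2, 3] / [4, 5]
  Insert 2 (step 6): P = [1, 2, 6] / [4, 8] / [7];  Q = [1, 2, 3] / [4, 5] / [6]
  Insert 5 (step 7): P = [1, 2, 5] / [4, 6] / [7, 8];  Q = [1, 2, 3] / [4, 5] / [6, 7]
  Insert 3 (step 8): P = [1, 2, 3] / [4, 5] / [6, 8] / [7];  Q = [1, 2, 3] / [4, 5] / [6, 7] / [8]
  Insert 9 (step 9): P = [1, 2, 3, 9] / [4, 5] / [6, 8] / [7];  Q = [1, 2, 3, 9] / [4, 5] / [6, 7] / [8]
Final shape: (4, 2, 2, 1).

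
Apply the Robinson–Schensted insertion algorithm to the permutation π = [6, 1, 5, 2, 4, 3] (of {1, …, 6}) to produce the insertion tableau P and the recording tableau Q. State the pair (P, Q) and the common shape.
P = [1, 2, 3] / [4] / [5] / [6];  Q = [1, 3, 5] / [2] / [4] / [6];  common shape = (3, 1, 1, 1)

Row-insert the values π_1, π_2, … into P one at a time, bumping the leftmost entry strictly greater than the inserted value down to the next row. The recording tableau Q records, in position (i, j), the step at which that cell was added to P.
  Insert 6 (step 1): P = [6];  Q = [1]
  Insert 1 (step 2): P = [1] / [6];  Q = [1] / [2]
  Insert 5 (step 3): P = [1, 5] / [6];  Q = [1, 3] / [2]
  Insert 2 (step 4): P = [1, 2] / [5] / [6];  Q = [1, 3] / [2] / [4]
  Insert 4 (step 5): P = [1, 2, 4] / [5] / [6];  Q = [1, 3, 5] / [2] / [4]
  Insert 3 (step 6): P = [1, 2, 3] / [4] / [5] / [6];  Q = [1, 3, 5] / [2] / [4] / [6]
Final shape: (3, 1, 1, 1).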